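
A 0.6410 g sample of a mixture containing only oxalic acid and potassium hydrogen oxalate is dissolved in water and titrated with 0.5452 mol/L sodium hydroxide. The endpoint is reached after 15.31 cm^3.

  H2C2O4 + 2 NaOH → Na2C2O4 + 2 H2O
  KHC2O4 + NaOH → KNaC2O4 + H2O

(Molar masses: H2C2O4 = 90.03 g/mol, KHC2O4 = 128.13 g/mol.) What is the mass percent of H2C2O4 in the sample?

36.21 %

n(NaOH) = 0.01531 × 0.5452 = 8.347 × 10^-3 mol
Let x = n(H2C2O4), y = n(KHC2O4).
Titrant: 2x + 1y = 8.347 × 10^-3;  mass: 90.03x + 128.13y = 0.6410
Solving, x = 2.578 × 10^-3 mol, y = 3.191 × 10^-3 mol
mass of H2C2O4 = 2.578 × 10^-3 × 90.03 = 0.2321 g
% H2C2O4 = 0.2321 / 0.6410 × 100 = 36.21 %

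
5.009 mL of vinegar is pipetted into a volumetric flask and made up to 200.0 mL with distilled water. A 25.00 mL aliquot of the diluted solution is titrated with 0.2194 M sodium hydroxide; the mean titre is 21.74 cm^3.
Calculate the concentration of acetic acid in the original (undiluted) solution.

7.618 M

CH3COOH + NaOH → CH3COONa + H2O
n(NaOH) = 0.02174 × 0.2194 = 4.770 × 10^-3 mol
n(CH3COOH) in the aliquot = 4.770 × 10^-3 mol (1:1 ratio)
[CH3COOH]_dilute = 4.770 × 10^-3 / 0.02500 = 0.1908 mol/L
Dilution factor = 200.0 / 5.009 = 39.93
[CH3COOH]_stock = 0.1908 × 39.93 = 7.618 mol/L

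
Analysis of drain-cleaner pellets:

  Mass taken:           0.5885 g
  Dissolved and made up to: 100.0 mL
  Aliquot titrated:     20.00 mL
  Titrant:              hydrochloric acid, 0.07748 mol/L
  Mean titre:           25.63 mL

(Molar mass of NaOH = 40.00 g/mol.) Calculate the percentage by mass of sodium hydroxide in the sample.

NaOH + HCl → NaCl + H2O
n(HCl) per titration = 0.02563 × 0.07748 = 1.986 × 10^-3 mol
n(NaOH) in each aliquot = 1.986 × 10^-3 mol (1:1 ratio)
n(NaOH) in the whole flask = 1.986 × 10^-3 × 100.0/20.00 = 9.929 × 10^-3 mol
mass of NaOH = 9.929 × 10^-3 × 40.00 = 0.3972 g
% NaOH = 0.3972 / 0.5885 × 100 = 67.49 %

67.49 %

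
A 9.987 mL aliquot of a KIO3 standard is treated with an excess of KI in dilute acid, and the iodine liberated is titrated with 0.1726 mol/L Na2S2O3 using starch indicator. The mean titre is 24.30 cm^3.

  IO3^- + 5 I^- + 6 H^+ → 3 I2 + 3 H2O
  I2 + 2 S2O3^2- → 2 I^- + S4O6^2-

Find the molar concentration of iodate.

n(S2O3^2-) = 0.02430 × 0.1726 = 4.194 × 10^-3 mol
n(I2) = n(S2O3^2-)/2 = 2.097 × 10^-3 mol
From the 1:3 ratio, n(IO3^-) in the aliquot = 1/3 × 2.097 × 10^-3 = 6.990 × 10^-4 mol
[IO3^-] = 6.990 × 10^-4 / 0.009987 = 0.06999 mol/L

0.06999 mol/L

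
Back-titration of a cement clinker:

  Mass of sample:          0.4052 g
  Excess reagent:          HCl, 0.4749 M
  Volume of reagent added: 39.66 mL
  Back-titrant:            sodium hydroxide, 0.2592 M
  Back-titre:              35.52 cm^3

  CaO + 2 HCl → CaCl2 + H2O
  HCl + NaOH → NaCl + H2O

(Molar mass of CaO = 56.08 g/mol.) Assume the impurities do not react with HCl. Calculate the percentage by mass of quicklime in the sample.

66.62 %

n(HCl) added = 0.03966 × 0.4749 = 0.01883 mol
n(NaOH) used in back-titration = 0.03552 × 0.2592 = 9.207 × 10^-3 mol
n(HCl) left over = 9.207 × 10^-3 mol (1:1 ratio)
n(HCl) consumed by analyte = 0.01883 − 9.207 × 10^-3 = 9.628 × 10^-3 mol
From the 1:2 ratio, n(CaO) = 1/2 × 9.628 × 10^-3 = 4.814 × 10^-3 mol
mass of CaO = 4.814 × 10^-3 × 56.08 = 0.2700 g
% CaO = 0.2700 / 0.4052 × 100 = 66.62 %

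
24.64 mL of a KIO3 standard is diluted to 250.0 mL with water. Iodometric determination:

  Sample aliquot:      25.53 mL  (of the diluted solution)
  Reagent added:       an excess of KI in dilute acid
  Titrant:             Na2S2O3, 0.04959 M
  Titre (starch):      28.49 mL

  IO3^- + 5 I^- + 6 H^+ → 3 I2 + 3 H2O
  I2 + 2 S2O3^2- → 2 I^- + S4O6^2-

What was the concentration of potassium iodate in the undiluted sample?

0.09358 M

n(S2O3^2-) = 0.02849 × 0.04959 = 1.413 × 10^-3 mol
n(I2) = n(S2O3^2-)/2 = 7.064 × 10^-4 mol
From the 1:3 ratio, n(IO3^-) in the aliquot = 1/3 × 7.064 × 10^-4 = 2.355 × 10^-4 mol
[IO3^-]_dilute = 2.355 × 10^-4 / 0.02553 = 0.009223 mol/L
[IO3^-]_original = 0.009223 × 250.0/24.64 = 0.09358 mol/L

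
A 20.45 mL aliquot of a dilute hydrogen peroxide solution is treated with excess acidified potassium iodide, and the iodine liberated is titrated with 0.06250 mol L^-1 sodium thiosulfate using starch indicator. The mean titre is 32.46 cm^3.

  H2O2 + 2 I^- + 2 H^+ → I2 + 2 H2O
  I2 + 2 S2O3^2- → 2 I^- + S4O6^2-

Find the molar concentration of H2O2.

n(S2O3^2-) = 0.03246 × 0.06250 = 2.029 × 10^-3 mol
n(I2) = n(S2O3^2-)/2 = 1.014 × 10^-3 mol
n(H2O2) in the aliquot = 1.014 × 10^-3 mol (1:1 ratio)
[H2O2] = 1.014 × 10^-3 / 0.02045 = 0.04960 mol/L

0.04960 mol/L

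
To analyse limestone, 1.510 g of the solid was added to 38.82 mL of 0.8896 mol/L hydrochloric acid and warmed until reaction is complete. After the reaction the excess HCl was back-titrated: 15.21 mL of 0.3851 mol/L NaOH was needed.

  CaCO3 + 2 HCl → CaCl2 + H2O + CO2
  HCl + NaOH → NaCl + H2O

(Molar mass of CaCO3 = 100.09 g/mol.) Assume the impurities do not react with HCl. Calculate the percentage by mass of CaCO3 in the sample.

n(HCl) added = 0.03882 × 0.8896 = 0.03453 mol
n(NaOH) used in back-titration = 0.01521 × 0.3851 = 5.857 × 10^-3 mol
n(HCl) left over = 5.857 × 10^-3 mol (1:1 ratio)
n(HCl) consumed by analyte = 0.03453 − 5.857 × 10^-3 = 0.02868 mol
From the 1:2 ratio, n(CaCO3) = 1/2 × 0.02868 = 0.01434 mol
mass of CaCO3 = 0.01434 × 100.09 = 1.435 g
% CaCO3 = 1.435 / 1.510 × 100 = 95.04 %

95.04 %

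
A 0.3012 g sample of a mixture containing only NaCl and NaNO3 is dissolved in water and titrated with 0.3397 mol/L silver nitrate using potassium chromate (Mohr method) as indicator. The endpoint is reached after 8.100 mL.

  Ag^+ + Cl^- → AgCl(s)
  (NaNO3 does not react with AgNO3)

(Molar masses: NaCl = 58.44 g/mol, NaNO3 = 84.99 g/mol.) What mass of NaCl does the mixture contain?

n(AgNO3) = 0.008100 × 0.3397 = 2.752 × 10^-3 mol
Let x = n(NaCl), y = n(NaNO3).
Titrant: 1x = 2.752 × 10^-3;  mass: 58.44x + 84.99y = 0.3012
Solving, x = 2.752 × 10^-3 mol, y = 1.652 × 10^-3 mol
mass of NaCl = 2.752 × 10^-3 × 58.44 = 0.1608 g

0.1608 g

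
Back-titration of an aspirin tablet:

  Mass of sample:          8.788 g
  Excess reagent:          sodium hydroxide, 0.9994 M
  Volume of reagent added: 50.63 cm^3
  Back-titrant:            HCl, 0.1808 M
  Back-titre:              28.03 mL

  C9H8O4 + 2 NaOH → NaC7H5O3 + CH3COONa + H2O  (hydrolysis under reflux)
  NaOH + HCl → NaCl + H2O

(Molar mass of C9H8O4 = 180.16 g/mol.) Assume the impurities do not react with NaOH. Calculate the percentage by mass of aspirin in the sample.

46.67 %

n(NaOH) added = 0.05063 × 0.9994 = 0.05060 mol
n(HCl) used in back-titration = 0.02803 × 0.1808 = 5.068 × 10^-3 mol
n(NaOH) left over = 5.068 × 10^-3 mol (1:1 ratio)
n(NaOH) consumed by analyte = 0.05060 − 5.068 × 10^-3 = 0.04553 mol
From the 1:2 ratio, n(C9H8O4) = 1/2 × 0.04553 = 0.02277 mol
mass of C9H8O4 = 0.02277 × 180.16 = 4.102 g
% C9H8O4 = 4.102 / 8.788 × 100 = 46.67 %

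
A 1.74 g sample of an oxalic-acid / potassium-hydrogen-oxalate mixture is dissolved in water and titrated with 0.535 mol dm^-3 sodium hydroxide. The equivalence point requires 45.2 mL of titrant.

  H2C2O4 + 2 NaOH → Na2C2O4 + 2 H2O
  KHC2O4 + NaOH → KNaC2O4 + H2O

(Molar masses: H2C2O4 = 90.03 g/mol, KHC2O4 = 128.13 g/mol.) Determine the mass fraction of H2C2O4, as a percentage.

42.3 %

n(NaOH) = 0.0452 × 0.535 = 0.0242 mol
Let x = n(H2C2O4), y = n(KHC2O4).
Titrant: 2x + 1y = 0.0242;  mass: 90.03x + 128.13y = 1.74
Solving, x = 8.17 × 10^-3 mol, y = 7.84 × 10^-3 mol
mass of H2C2O4 = 8.17 × 10^-3 × 90.03 = 0.736 g
% H2C2O4 = 0.736 / 1.74 × 100 = 42.3 %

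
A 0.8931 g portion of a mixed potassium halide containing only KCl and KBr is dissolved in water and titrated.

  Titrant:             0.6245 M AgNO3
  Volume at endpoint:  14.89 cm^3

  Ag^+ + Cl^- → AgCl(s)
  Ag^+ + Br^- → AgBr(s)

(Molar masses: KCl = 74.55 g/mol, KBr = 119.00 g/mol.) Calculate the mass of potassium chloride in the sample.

0.3580 g

n(AgNO3) = 0.01489 × 0.6245 = 9.299 × 10^-3 mol
Let x = n(KCl), y = n(KBr).
Titrant: 1x + 1y = 9.299 × 10^-3;  mass: 74.55x + 119.00y = 0.8931
Solving, x = 4.802 × 10^-3 mol, y = 4.497 × 10^-3 mol
mass of KCl = 4.802 × 10^-3 × 74.55 = 0.3580 g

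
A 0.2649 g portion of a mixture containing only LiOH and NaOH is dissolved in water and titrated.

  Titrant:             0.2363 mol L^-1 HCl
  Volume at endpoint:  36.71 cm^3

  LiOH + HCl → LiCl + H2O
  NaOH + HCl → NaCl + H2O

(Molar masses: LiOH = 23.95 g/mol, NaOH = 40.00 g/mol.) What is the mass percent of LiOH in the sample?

n(HCl) = 0.03671 × 0.2363 = 8.675 × 10^-3 mol
Let x = n(LiOH), y = n(NaOH).
Titrant: 1x + 1y = 8.675 × 10^-3;  mass: 23.95x + 40.00y = 0.2649
Solving, x = 5.114 × 10^-3 mol, y = 3.560 × 10^-3 mol
mass of LiOH = 5.114 × 10^-3 × 23.95 = 0.1225 g
% LiOH = 0.1225 / 0.2649 × 100 = 46.24 %

46.24 %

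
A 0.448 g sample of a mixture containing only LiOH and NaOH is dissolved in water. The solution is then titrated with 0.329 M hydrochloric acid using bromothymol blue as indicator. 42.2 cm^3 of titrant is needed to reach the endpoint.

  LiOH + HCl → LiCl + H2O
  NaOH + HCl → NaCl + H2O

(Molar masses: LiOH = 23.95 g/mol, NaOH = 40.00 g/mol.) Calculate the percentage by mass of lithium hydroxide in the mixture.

35.8 %

n(HCl) = 0.0422 × 0.329 = 0.0139 mol
Let x = n(LiOH), y = n(NaOH).
Titrant: 1x + 1y = 0.0139;  mass: 23.95x + 40.00y = 0.448
Solving, x = 6.69 × 10^-3 mol, y = 7.20 × 10^-3 mol
mass of LiOH = 6.69 × 10^-3 × 23.95 = 0.160 g
% LiOH = 0.160 / 0.448 × 100 = 35.8 %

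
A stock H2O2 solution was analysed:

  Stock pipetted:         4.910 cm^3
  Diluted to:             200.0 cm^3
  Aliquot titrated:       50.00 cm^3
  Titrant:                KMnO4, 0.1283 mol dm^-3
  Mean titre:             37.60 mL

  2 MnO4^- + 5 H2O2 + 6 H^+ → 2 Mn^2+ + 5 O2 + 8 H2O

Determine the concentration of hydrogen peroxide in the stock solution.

9.825 mol/L

n(KMnO4) = 0.03760 × 0.1283 = 4.824 × 10^-3 mol
From the 5:2 ratio, n(H2O2) in the aliquot = 5/2 × 4.824 × 10^-3 = 0.01206 mol
[H2O2]_dilute = 0.01206 / 0.05000 = 0.2412 mol/L
Dilution factor = 200.0 / 4.910 = 40.73
[H2O2]_stock = 0.2412 × 40.73 = 9.825 mol/L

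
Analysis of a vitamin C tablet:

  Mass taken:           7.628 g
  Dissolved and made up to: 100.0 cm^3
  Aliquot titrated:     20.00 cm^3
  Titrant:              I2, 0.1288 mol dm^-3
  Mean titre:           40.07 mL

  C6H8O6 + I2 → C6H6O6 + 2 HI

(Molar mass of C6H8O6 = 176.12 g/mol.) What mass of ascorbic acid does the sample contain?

n(I2) per titration = 0.04007 × 0.1288 = 5.161 × 10^-3 mol
n(C6H8O6) in each aliquot = 5.161 × 10^-3 mol (1:1 ratio)
n(C6H8O6) in the whole flask = 5.161 × 10^-3 × 100.0/20.00 = 0.02581 mol
mass of C6H8O6 = 0.02581 × 176.12 = 4.545 g

4.545 g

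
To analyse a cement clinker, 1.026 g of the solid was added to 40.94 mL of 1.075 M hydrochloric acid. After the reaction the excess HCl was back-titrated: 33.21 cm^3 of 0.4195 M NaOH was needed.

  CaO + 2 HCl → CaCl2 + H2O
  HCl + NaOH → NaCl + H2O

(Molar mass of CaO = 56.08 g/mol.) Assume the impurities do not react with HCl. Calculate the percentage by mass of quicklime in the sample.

82.20 %

n(HCl) added = 0.04094 × 1.075 = 0.04401 mol
n(NaOH) used in back-titration = 0.03321 × 0.4195 = 0.01393 mol
n(HCl) left over = 0.01393 mol (1:1 ratio)
n(HCl) consumed by analyte = 0.04401 − 0.01393 = 0.03008 mol
From the 1:2 ratio, n(CaO) = 1/2 × 0.03008 = 0.01504 mol
mass of CaO = 0.01504 × 56.08 = 0.8434 g
% CaO = 0.8434 / 1.026 × 100 = 82.20 %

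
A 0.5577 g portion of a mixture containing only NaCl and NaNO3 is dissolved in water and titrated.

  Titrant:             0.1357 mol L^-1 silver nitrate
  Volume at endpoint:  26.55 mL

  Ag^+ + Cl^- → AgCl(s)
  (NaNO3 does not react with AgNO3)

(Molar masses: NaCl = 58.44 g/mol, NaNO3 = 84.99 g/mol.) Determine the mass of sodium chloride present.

0.2105 g

n(AgNO3) = 0.02655 × 0.1357 = 3.603 × 10^-3 mol
Let x = n(NaCl), y = n(NaNO3).
Titrant: 1x = 3.603 × 10^-3;  mass: 58.44x + 84.99y = 0.5577
Solving, x = 3.603 × 10^-3 mol, y = 4.085 × 10^-3 mol
mass of NaCl = 3.603 × 10^-3 × 58.44 = 0.2105 g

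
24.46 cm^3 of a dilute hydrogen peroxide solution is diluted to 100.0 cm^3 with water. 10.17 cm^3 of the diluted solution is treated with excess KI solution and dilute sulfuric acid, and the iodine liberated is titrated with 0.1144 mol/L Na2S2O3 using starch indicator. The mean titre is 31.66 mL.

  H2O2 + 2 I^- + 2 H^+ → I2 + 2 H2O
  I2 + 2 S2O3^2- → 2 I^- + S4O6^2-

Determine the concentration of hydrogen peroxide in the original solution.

n(S2O3^2-) = 0.03166 × 0.1144 = 3.622 × 10^-3 mol
n(I2) = n(S2O3^2-)/2 = 1.811 × 10^-3 mol
n(H2O2) in the aliquot = 1.811 × 10^-3 mol (1:1 ratio)
[H2O2]_dilute = 1.811 × 10^-3 / 0.01017 = 0.1781 mol/L
[H2O2]_original = 0.1781 × 100.0/24.46 = 0.7280 mol/L

0.7280 mol/L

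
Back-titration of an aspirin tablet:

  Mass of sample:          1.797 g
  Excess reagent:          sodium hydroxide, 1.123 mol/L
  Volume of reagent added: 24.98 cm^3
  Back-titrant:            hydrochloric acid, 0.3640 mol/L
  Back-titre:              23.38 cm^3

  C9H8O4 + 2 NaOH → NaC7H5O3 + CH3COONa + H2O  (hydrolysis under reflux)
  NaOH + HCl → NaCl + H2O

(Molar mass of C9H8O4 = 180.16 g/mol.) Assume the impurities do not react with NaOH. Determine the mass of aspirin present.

n(NaOH) added = 0.02498 × 1.123 = 0.02805 mol
n(HCl) used in back-titration = 0.02338 × 0.3640 = 8.510 × 10^-3 mol
n(NaOH) left over = 8.510 × 10^-3 mol (1:1 ratio)
n(NaOH) consumed by analyte = 0.02805 − 8.510 × 10^-3 = 0.01954 mol
From the 1:2 ratio, n(C9H8O4) = 1/2 × 0.01954 = 9.771 × 10^-3 mol
mass of C9H8O4 = 9.771 × 10^-3 × 180.16 = 1.760 g

1.760 g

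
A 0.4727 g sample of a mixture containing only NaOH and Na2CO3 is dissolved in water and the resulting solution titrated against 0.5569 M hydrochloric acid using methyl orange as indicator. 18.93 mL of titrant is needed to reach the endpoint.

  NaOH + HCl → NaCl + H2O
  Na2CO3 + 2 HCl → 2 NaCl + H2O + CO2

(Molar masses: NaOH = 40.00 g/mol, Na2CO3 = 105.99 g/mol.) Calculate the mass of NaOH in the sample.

0.2647 g

n(HCl) = 0.01893 × 0.5569 = 0.01054 mol
Let x = n(NaOH), y = n(Na2CO3).
Titrant: 1x + 2y = 0.01054;  mass: 40.00x + 105.99y = 0.4727
Solving, x = 6.616 × 10^-3 mol, y = 1.963 × 10^-3 mol
mass of NaOH = 6.616 × 10^-3 × 40.00 = 0.2647 g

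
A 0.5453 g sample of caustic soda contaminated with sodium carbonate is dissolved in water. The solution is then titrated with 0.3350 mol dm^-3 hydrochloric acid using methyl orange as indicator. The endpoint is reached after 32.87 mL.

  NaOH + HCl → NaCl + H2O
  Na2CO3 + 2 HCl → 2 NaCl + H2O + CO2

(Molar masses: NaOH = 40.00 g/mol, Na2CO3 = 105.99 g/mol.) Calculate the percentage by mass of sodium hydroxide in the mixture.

n(HCl) = 0.03287 × 0.3350 = 0.01101 mol
Let x = n(NaOH), y = n(Na2CO3).
Titrant: 1x + 2y = 0.01101;  mass: 40.00x + 105.99y = 0.5453
Solving, x = 2.944 × 10^-3 mol, y = 4.034 × 10^-3 mol
mass of NaOH = 2.944 × 10^-3 × 40.00 = 0.1177 g
% NaOH = 0.1177 / 0.5453 × 100 = 21.59 %

21.59 %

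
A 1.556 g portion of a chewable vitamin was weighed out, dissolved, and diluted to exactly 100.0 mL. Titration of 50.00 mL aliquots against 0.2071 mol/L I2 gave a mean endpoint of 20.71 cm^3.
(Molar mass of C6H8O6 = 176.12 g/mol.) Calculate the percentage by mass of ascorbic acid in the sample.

97.09 %

C6H8O6 + I2 → C6H6O6 + 2 HI
n(I2) per titration = 0.02071 × 0.2071 = 4.289 × 10^-3 mol
n(C6H8O6) in each aliquot = 4.289 × 10^-3 mol (1:1 ratio)
n(C6H8O6) in the whole flask = 4.289 × 10^-3 × 100.0/50.00 = 8.578 × 10^-3 mol
mass of C6H8O6 = 8.578 × 10^-3 × 176.12 = 1.511 g
% C6H8O6 = 1.511 / 1.556 × 100 = 97.09 %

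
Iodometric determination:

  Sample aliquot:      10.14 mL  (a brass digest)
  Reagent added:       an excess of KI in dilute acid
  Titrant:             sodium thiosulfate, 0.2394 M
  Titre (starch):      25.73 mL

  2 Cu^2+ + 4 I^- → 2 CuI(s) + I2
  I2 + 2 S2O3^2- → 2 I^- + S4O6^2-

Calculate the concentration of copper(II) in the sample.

n(S2O3^2-) = 0.02573 × 0.2394 = 6.160 × 10^-3 mol
n(I2) = n(S2O3^2-)/2 = 3.080 × 10^-3 mol
From the 2:1 ratio, n(Cu2+) in the aliquot = 2/1 × 3.080 × 10^-3 = 6.160 × 10^-3 mol
[Cu2+] = 6.160 × 10^-3 / 0.01014 = 0.6075 mol/L

0.6075 M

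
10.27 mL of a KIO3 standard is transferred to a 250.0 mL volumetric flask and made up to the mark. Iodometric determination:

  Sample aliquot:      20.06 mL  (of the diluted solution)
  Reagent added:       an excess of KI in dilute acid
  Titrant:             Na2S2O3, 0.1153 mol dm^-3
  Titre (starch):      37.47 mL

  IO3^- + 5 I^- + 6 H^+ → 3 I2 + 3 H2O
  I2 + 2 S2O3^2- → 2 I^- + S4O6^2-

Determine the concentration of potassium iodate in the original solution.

0.8738 mol/L

n(S2O3^2-) = 0.03747 × 0.1153 = 4.320 × 10^-3 mol
n(I2) = n(S2O3^2-)/2 = 2.160 × 10^-3 mol
From the 1:3 ratio, n(IO3^-) in the aliquot = 1/3 × 2.160 × 10^-3 = 7.200 × 10^-4 mol
[IO3^-]_dilute = 7.200 × 10^-4 / 0.02006 = 0.03589 mol/L
[IO3^-]_original = 0.03589 × 250.0/10.27 = 0.8738 mol/L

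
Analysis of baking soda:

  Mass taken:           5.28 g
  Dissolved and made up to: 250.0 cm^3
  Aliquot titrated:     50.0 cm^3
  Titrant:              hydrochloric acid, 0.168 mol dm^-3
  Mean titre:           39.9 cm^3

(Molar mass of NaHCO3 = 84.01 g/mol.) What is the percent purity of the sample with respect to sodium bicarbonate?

NaHCO3 + HCl → NaCl + H2O + CO2
n(HCl) per titration = 0.0399 × 0.168 = 6.70 × 10^-3 mol
n(NaHCO3) in each aliquot = 6.70 × 10^-3 mol (1:1 ratio)
n(NaHCO3) in the whole flask = 6.70 × 10^-3 × 250.0/50.0 = 0.0335 mol
mass of NaHCO3 = 0.0335 × 84.01 = 2.82 g
% NaHCO3 = 2.82 / 5.28 × 100 = 53.3 %

53.3 %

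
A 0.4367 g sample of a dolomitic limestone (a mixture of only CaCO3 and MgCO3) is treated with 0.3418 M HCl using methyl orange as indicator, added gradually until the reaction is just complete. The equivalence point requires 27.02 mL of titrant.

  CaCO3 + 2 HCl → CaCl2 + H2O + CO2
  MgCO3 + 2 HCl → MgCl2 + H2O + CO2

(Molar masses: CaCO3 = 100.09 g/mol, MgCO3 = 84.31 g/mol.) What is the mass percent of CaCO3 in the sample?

n(HCl) = 0.02702 × 0.3418 = 9.235 × 10^-3 mol
Let x = n(CaCO3), y = n(MgCO3).
Titrant: 2x + 2y = 9.235 × 10^-3;  mass: 100.09x + 84.31y = 0.4367
Solving, x = 3.003 × 10^-3 mol, y = 1.615 × 10^-3 mol
mass of CaCO3 = 3.003 × 10^-3 × 100.09 = 0.3005 g
% CaCO3 = 0.3005 / 0.4367 × 100 = 68.82 %

68.82 %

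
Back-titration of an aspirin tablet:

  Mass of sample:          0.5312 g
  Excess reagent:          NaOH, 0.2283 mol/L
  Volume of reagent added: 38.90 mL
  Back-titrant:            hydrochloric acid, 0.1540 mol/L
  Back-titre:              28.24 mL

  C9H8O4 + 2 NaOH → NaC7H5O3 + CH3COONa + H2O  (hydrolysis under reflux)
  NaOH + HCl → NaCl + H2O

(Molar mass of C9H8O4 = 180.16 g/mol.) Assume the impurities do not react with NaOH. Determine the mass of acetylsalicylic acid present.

0.4082 g

n(NaOH) added = 0.03890 × 0.2283 = 8.881 × 10^-3 mol
n(HCl) used in back-titration = 0.02824 × 0.1540 = 4.349 × 10^-3 mol
n(NaOH) left over = 4.349 × 10^-3 mol (1:1 ratio)
n(NaOH) consumed by analyte = 8.881 × 10^-3 − 4.349 × 10^-3 = 4.532 × 10^-3 mol
From the 1:2 ratio, n(C9H8O4) = 1/2 × 4.532 × 10^-3 = 2.266 × 10^-3 mol
mass of C9H8O4 = 2.266 × 10^-3 × 180.16 = 0.4082 g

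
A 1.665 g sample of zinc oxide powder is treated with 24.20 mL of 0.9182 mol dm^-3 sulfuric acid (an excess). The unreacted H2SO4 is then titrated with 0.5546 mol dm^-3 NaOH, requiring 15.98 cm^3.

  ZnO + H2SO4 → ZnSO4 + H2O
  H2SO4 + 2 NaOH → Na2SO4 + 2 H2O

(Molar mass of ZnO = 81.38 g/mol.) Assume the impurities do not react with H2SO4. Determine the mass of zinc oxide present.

n(H2SO4) added = 0.02420 × 0.9182 = 0.02222 mol
n(NaOH) used in back-titration = 0.01598 × 0.5546 = 8.863 × 10^-3 mol
From the 1:2 ratio, n(H2SO4) left over = 1/2 × 8.863 × 10^-3 = 4.431 × 10^-3 mol
n(H2SO4) consumed by analyte = 0.02222 − 4.431 × 10^-3 = 0.01779 mol
n(ZnO) = 0.01779 mol (1:1 ratio)
mass of ZnO = 0.01779 × 81.38 = 1.448 g

1.448 g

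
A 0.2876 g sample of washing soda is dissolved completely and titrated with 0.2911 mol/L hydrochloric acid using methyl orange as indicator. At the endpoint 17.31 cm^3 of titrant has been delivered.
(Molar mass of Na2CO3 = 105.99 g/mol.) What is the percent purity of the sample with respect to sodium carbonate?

Na2CO3 + 2 HCl → 2 NaCl + H2O + CO2
n(HCl) = 0.01731 L × 0.2911 mol/L = 5.039 × 10^-3 mol
From the 1:2 ratio, n(Na2CO3) = 1/2 × 5.039 × 10^-3 = 2.519 × 10^-3 mol
mass of Na2CO3 = 2.519 × 10^-3 × 105.99 g/mol = 0.2670 g
% Na2CO3 = 0.2670 / 0.2876 × 100 = 92.85 %

92.85 %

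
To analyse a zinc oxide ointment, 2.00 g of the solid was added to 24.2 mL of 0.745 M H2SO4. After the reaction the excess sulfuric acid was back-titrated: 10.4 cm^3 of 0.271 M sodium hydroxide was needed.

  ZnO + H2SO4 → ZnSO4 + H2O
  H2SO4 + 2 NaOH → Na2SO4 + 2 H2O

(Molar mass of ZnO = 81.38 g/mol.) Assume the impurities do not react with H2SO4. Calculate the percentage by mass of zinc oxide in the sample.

n(H2SO4) added = 0.0242 × 0.745 = 0.0180 mol
n(NaOH) used in back-titration = 0.0104 × 0.271 = 2.82 × 10^-3 mol
From the 1:2 ratio, n(H2SO4) left over = 1/2 × 2.82 × 10^-3 = 1.41 × 10^-3 mol
n(H2SO4) consumed by analyte = 0.0180 − 1.41 × 10^-3 = 0.0166 mol
n(ZnO) = 0.0166 mol (1:1 ratio)
mass of ZnO = 0.0166 × 81.38 = 1.35 g
% ZnO = 1.35 / 2.00 × 100 = 67.6 %

67.6 %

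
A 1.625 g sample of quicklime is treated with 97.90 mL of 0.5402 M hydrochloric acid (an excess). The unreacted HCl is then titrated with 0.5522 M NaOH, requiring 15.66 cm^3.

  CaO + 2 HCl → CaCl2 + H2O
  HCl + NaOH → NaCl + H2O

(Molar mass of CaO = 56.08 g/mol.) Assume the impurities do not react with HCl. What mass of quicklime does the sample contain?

1.240 g

n(HCl) added = 0.09790 × 0.5402 = 0.05289 mol
n(NaOH) used in back-titration = 0.01566 × 0.5522 = 8.647 × 10^-3 mol
n(HCl) left over = 8.647 × 10^-3 mol (1:1 ratio)
n(HCl) consumed by analyte = 0.05289 − 8.647 × 10^-3 = 0.04424 mol
From the 1:2 ratio, n(CaO) = 1/2 × 0.04424 = 0.02212 mol
mass of CaO = 0.02212 × 56.08 = 1.240 g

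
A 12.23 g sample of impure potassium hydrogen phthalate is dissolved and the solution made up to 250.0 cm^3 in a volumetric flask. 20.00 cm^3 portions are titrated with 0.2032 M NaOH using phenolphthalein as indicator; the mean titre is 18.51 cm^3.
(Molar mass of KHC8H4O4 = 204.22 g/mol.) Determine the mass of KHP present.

9.601 g

KHC8H4O4 + NaOH → KNaC8H4O4 + H2O
n(NaOH) per titration = 0.01851 × 0.2032 = 3.761 × 10^-3 mol
n(KHC8H4O4) in each aliquot = 3.761 × 10^-3 mol (1:1 ratio)
n(KHC8H4O4) in the whole flask = 3.761 × 10^-3 × 250.0/20.00 = 0.04702 mol
mass of KHC8H4O4 = 0.04702 × 204.22 = 9.601 g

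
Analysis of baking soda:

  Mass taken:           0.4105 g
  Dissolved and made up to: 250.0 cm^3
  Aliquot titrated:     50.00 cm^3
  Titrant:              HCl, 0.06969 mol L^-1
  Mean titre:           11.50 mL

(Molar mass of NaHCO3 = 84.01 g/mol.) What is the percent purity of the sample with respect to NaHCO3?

82.01 %

NaHCO3 + HCl → NaCl + H2O + CO2
n(HCl) per titration = 0.01150 × 0.06969 = 8.014 × 10^-4 mol
n(NaHCO3) in each aliquot = 8.014 × 10^-4 mol (1:1 ratio)
n(NaHCO3) in the whole flask = 8.014 × 10^-4 × 250.0/50.00 = 4.007 × 10^-3 mol
mass of NaHCO3 = 4.007 × 10^-3 × 84.01 = 0.3366 g
% NaHCO3 = 0.3366 / 0.4105 × 100 = 82.01 %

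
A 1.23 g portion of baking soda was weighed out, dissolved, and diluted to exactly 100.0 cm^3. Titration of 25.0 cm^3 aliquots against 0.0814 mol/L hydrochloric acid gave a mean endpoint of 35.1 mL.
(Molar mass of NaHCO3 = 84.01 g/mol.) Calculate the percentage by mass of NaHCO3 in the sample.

78.1 %

NaHCO3 + HCl → NaCl + H2O + CO2
n(HCl) per titration = 0.0351 × 0.0814 = 2.86 × 10^-3 mol
n(NaHCO3) in each aliquot = 2.86 × 10^-3 mol (1:1 ratio)
n(NaHCO3) in the whole flask = 2.86 × 10^-3 × 100.0/25.0 = 0.0114 mol
mass of NaHCO3 = 0.0114 × 84.01 = 0.960 g
% NaHCO3 = 0.960 / 1.23 × 100 = 78.1 %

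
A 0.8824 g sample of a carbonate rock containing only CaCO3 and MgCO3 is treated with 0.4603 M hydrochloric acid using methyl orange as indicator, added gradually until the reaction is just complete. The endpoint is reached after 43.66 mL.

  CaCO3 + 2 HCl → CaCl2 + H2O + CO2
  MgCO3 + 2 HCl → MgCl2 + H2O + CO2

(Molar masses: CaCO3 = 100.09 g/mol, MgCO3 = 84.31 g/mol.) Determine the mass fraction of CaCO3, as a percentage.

25.32 %

n(HCl) = 0.04366 × 0.4603 = 0.02010 mol
Let x = n(CaCO3), y = n(MgCO3).
Titrant: 2x + 2y = 0.02010;  mass: 100.09x + 84.31y = 0.8824
Solving, x = 2.232 × 10^-3 mol, y = 7.816 × 10^-3 mol
mass of CaCO3 = 2.232 × 10^-3 × 100.09 = 0.2234 g
% CaCO3 = 0.2234 / 0.8824 × 100 = 25.32 %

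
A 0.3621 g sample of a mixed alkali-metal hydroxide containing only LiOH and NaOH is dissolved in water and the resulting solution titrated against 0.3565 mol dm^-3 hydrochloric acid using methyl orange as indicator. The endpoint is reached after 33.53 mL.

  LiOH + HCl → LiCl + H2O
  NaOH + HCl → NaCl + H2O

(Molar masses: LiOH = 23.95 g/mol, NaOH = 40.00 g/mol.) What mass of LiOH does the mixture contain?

n(HCl) = 0.03353 × 0.3565 = 0.01195 mol
Let x = n(LiOH), y = n(NaOH).
Titrant: 1x + 1y = 0.01195;  mass: 23.95x + 40.00y = 0.3621
Solving, x = 7.230 × 10^-3 mol, y = 4.724 × 10^-3 mol
mass of LiOH = 7.230 × 10^-3 × 23.95 = 0.1732 g

0.1732 g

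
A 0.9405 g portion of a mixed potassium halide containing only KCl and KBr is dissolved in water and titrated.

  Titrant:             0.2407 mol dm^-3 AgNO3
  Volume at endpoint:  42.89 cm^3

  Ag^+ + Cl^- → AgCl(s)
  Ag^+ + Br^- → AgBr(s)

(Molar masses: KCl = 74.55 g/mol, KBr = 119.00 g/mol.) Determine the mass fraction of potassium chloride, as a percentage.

51.36 %

n(AgNO3) = 0.04289 × 0.2407 = 0.01032 mol
Let x = n(KCl), y = n(KBr).
Titrant: 1x + 1y = 0.01032;  mass: 74.55x + 119.00y = 0.9405
Solving, x = 6.479 × 10^-3 mol, y = 3.844 × 10^-3 mol
mass of KCl = 6.479 × 10^-3 × 74.55 = 0.4830 g
% KCl = 0.4830 / 0.9405 × 100 = 51.36 %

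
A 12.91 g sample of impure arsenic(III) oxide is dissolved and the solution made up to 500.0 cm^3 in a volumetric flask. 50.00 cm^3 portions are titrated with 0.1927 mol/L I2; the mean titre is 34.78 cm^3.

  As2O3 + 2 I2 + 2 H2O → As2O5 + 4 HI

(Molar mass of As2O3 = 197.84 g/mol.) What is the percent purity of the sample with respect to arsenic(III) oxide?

n(I2) per titration = 0.03478 × 0.1927 = 6.702 × 10^-3 mol
From the 1:2 ratio, n(As2O3) in each aliquot = 1/2 × 6.702 × 10^-3 = 3.351 × 10^-3 mol
n(As2O3) in the whole flask = 3.351 × 10^-3 × 500.0/50.00 = 0.03351 mol
mass of As2O3 = 0.03351 × 197.84 = 6.630 g
% As2O3 = 6.630 / 12.91 × 100 = 51.35 %

51.35 %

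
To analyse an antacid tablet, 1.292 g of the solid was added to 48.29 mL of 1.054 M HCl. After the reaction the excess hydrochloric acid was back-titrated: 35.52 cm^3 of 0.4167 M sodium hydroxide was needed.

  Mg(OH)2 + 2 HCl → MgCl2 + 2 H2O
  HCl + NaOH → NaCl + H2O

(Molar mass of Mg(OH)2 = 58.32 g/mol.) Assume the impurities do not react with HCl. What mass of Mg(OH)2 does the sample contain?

1.053 g

n(HCl) added = 0.04829 × 1.054 = 0.05090 mol
n(NaOH) used in back-titration = 0.03552 × 0.4167 = 0.01480 mol
n(HCl) left over = 0.01480 mol (1:1 ratio)
n(HCl) consumed by analyte = 0.05090 − 0.01480 = 0.03610 mol
From the 1:2 ratio, n(Mg(OH)2) = 1/2 × 0.03610 = 0.01805 mol
mass of Mg(OH)2 = 0.01805 × 58.32 = 1.053 g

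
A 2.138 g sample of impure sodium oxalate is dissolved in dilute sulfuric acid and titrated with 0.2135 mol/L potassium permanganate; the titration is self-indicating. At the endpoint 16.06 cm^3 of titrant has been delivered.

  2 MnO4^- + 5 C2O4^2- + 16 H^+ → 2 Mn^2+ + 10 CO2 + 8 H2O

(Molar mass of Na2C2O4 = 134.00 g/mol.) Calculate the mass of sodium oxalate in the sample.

1.149 g

n(KMnO4) = 0.01606 L × 0.2135 mol/L = 3.429 × 10^-3 mol
From the 5:2 ratio, n(Na2C2O4) = 5/2 × 3.429 × 10^-3 = 8.572 × 10^-3 mol
mass of Na2C2O4 = 8.572 × 10^-3 × 134.00 g/mol = 1.149 g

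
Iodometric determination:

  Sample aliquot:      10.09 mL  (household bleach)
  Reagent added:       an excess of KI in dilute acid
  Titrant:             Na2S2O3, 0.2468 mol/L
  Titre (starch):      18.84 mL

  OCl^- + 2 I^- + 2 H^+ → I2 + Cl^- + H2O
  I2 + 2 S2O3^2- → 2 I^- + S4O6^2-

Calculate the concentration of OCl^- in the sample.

n(S2O3^2-) = 0.01884 × 0.2468 = 4.650 × 10^-3 mol
n(I2) = n(S2O3^2-)/2 = 2.325 × 10^-3 mol
n(OCl^-) in the aliquot = 2.325 × 10^-3 mol (1:1 ratio)
[OCl^-] = 2.325 × 10^-3 / 0.01009 = 0.2304 mol/L

0.2304 mol/L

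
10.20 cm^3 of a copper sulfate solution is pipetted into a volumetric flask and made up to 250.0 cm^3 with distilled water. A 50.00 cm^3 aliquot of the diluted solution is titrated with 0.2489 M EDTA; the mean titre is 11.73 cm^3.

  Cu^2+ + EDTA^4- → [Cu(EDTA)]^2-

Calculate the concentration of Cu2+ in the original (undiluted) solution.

1.431 M

n(EDTA) = 0.01173 × 0.2489 = 2.920 × 10^-3 mol
n(Cu2+) in the aliquot = 2.920 × 10^-3 mol (1:1 ratio)
[Cu2+]_dilute = 2.920 × 10^-3 / 0.05000 = 0.05839 mol/L
Dilution factor = 250.0 / 10.20 = 24.51
[Cu2+]_stock = 0.05839 × 24.51 = 1.431 mol/L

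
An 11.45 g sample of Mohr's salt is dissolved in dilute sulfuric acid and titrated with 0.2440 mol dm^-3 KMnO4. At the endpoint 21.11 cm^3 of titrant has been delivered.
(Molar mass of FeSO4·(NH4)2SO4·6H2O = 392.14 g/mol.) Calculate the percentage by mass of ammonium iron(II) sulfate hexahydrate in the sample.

MnO4^- + 5 Fe^2+ + 8 H^+ → Mn^2+ + 5 Fe^3+ + 4 H2O
n(KMnO4) = 0.02111 L × 0.2440 mol/L = 5.151 × 10^-3 mol
From the 5:1 ratio, n(FeSO4·(NH4)2SO4·6H2O) = 5/1 × 5.151 × 10^-3 = 0.02575 mol
mass of FeSO4·(NH4)2SO4·6H2O = 0.02575 × 392.14 g/mol = 10.10 g
% FeSO4·(NH4)2SO4·6H2O = 10.10 / 11.45 × 100 = 88.20 %

88.20 %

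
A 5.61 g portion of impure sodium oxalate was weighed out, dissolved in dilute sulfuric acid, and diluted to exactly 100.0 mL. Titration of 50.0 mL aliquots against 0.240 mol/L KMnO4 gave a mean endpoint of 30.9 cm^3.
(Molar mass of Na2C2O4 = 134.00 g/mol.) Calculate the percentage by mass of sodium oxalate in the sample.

88.6 %

2 MnO4^- + 5 C2O4^2- + 16 H^+ → 2 Mn^2+ + 10 CO2 + 8 H2O
n(KMnO4) per titration = 0.0309 × 0.240 = 7.42 × 10^-3 mol
From the 5:2 ratio, n(Na2C2O4) in each aliquot = 5/2 × 7.42 × 10^-3 = 0.0185 mol
n(Na2C2O4) in the whole flask = 0.0185 × 100.0/50.0 = 0.0371 mol
mass of Na2C2O4 = 0.0371 × 134.00 = 4.97 g
% Na2C2O4 = 4.97 / 5.61 × 100 = 88.6 %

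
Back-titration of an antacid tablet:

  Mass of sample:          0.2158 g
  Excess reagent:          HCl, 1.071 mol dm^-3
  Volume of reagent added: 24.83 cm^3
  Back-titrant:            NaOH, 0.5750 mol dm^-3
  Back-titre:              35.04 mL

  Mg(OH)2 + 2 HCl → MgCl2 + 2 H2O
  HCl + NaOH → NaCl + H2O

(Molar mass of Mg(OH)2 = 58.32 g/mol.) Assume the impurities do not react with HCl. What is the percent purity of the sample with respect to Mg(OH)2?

n(HCl) added = 0.02483 × 1.071 = 0.02659 mol
n(NaOH) used in back-titration = 0.03504 × 0.5750 = 0.02015 mol
n(HCl) left over = 0.02015 mol (1:1 ratio)
n(HCl) consumed by analyte = 0.02659 − 0.02015 = 6.445 × 10^-3 mol
From the 1:2 ratio, n(Mg(OH)2) = 1/2 × 6.445 × 10^-3 = 3.222 × 10^-3 mol
mass of Mg(OH)2 = 3.222 × 10^-3 × 58.32 = 0.1879 g
% Mg(OH)2 = 0.1879 / 0.2158 × 100 = 87.09 %

87.09 %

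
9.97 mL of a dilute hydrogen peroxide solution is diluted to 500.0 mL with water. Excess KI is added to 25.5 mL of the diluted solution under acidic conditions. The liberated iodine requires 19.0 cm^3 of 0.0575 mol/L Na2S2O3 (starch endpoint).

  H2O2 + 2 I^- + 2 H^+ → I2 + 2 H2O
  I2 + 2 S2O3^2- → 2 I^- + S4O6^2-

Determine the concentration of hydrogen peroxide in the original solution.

n(S2O3^2-) = 0.0190 × 0.0575 = 1.09 × 10^-3 mol
n(I2) = n(S2O3^2-)/2 = 5.46 × 10^-4 mol
n(H2O2) in the aliquot = 5.46 × 10^-4 mol (1:1 ratio)
[H2O2]_dilute = 5.46 × 10^-4 / 0.0255 = 0.0214 mol/L
[H2O2]_original = 0.0214 × 500.0/9.97 = 1.07 mol/L

1.07 mol/L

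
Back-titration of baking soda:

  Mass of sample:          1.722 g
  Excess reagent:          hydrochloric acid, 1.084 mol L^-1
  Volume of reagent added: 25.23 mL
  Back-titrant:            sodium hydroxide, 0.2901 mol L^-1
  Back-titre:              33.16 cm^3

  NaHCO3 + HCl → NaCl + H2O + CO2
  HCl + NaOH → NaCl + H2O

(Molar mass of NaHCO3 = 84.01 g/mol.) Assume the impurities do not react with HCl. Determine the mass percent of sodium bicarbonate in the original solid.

86.50 %

n(HCl) added = 0.02523 × 1.084 = 0.02735 mol
n(NaOH) used in back-titration = 0.03316 × 0.2901 = 9.620 × 10^-3 mol
n(HCl) left over = 9.620 × 10^-3 mol (1:1 ratio)
n(HCl) consumed by analyte = 0.02735 − 9.620 × 10^-3 = 0.01773 mol
n(NaHCO3) = 0.01773 mol (1:1 ratio)
mass of NaHCO3 = 0.01773 × 84.01 = 1.489 g
% NaHCO3 = 1.489 / 1.722 × 100 = 86.50 %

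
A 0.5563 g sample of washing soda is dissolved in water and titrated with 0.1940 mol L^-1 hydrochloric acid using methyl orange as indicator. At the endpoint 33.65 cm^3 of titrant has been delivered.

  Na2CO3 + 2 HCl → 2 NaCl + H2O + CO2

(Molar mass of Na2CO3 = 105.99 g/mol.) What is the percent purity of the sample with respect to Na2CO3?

n(HCl) = 0.03365 L × 0.1940 mol/L = 6.528 × 10^-3 mol
From the 1:2 ratio, n(Na2CO3) = 1/2 × 6.528 × 10^-3 = 3.264 × 10^-3 mol
mass of Na2CO3 = 3.264 × 10^-3 × 105.99 g/mol = 0.3460 g
% Na2CO3 = 0.3460 / 0.5563 × 100 = 62.19 %

62.19 %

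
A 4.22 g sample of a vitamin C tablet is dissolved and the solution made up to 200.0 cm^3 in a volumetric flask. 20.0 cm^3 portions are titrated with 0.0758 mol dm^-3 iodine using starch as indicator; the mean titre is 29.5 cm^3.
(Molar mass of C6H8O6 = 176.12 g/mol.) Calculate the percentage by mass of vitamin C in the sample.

C6H8O6 + I2 → C6H6O6 + 2 HI
n(I2) per titration = 0.0295 × 0.0758 = 2.24 × 10^-3 mol
n(C6H8O6) in each aliquot = 2.24 × 10^-3 mol (1:1 ratio)
n(C6H8O6) in the whole flask = 2.24 × 10^-3 × 200.0/20.0 = 0.0224 mol
mass of C6H8O6 = 0.0224 × 176.12 = 3.94 g
% C6H8O6 = 3.94 / 4.22 × 100 = 93.3 %

93.3 %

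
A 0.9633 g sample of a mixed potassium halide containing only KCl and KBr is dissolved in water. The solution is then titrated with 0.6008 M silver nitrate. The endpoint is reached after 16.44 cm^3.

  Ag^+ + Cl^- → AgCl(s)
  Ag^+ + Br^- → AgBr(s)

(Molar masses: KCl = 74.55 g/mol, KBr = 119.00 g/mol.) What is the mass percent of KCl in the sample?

36.92 %

n(AgNO3) = 0.01644 × 0.6008 = 9.877 × 10^-3 mol
Let x = n(KCl), y = n(KBr).
Titrant: 1x + 1y = 9.877 × 10^-3;  mass: 74.55x + 119.00y = 0.9633
Solving, x = 4.771 × 10^-3 mol, y = 5.106 × 10^-3 mol
mass of KCl = 4.771 × 10^-3 × 74.55 = 0.3557 g
% KCl = 0.3557 / 0.9633 × 100 = 36.92 %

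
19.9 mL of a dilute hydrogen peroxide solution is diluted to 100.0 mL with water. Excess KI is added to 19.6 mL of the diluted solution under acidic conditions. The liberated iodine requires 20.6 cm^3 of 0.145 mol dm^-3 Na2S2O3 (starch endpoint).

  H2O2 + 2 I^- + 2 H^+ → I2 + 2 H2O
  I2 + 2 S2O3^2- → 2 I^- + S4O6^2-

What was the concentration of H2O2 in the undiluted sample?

n(S2O3^2-) = 0.0206 × 0.145 = 2.99 × 10^-3 mol
n(I2) = n(S2O3^2-)/2 = 1.49 × 10^-3 mol
n(H2O2) in the aliquot = 1.49 × 10^-3 mol (1:1 ratio)
[H2O2]_dilute = 1.49 × 10^-3 / 0.0196 = 0.0762 mol/L
[H2O2]_original = 0.0762 × 100.0/19.9 = 0.383 mol/L

0.383 mol/L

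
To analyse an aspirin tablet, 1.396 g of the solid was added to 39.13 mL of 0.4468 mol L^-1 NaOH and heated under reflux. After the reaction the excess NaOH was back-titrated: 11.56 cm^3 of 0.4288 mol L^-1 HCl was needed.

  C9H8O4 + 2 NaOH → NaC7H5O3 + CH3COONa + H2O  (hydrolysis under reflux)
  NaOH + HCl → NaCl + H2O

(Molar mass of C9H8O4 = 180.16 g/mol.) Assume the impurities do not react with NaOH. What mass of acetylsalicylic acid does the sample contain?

1.128 g

n(NaOH) added = 0.03913 × 0.4468 = 0.01748 mol
n(HCl) used in back-titration = 0.01156 × 0.4288 = 4.957 × 10^-3 mol
n(NaOH) left over = 4.957 × 10^-3 mol (1:1 ratio)
n(NaOH) consumed by analyte = 0.01748 − 4.957 × 10^-3 = 0.01253 mol
From the 1:2 ratio, n(C9H8O4) = 1/2 × 0.01253 = 6.263 × 10^-3 mol
mass of C9H8O4 = 6.263 × 10^-3 × 180.16 = 1.128 g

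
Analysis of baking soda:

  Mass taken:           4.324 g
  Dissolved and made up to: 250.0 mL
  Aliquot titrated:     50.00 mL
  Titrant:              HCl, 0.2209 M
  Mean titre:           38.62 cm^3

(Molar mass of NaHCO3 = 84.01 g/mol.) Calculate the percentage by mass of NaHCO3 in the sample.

NaHCO3 + HCl → NaCl + H2O + CO2
n(HCl) per titration = 0.03862 × 0.2209 = 8.531 × 10^-3 mol
n(NaHCO3) in each aliquot = 8.531 × 10^-3 mol (1:1 ratio)
n(NaHCO3) in the whole flask = 8.531 × 10^-3 × 250.0/50.00 = 0.04266 mol
mass of NaHCO3 = 0.04266 × 84.01 = 3.584 g
% NaHCO3 = 3.584 / 4.324 × 100 = 82.87 %

82.87 %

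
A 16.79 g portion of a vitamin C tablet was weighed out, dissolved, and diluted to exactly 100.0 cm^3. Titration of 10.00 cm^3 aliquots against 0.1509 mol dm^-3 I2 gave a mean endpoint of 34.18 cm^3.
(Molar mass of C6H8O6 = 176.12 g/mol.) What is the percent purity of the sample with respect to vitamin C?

C6H8O6 + I2 → C6H6O6 + 2 HI
n(I2) per titration = 0.03418 × 0.1509 = 5.158 × 10^-3 mol
n(C6H8O6) in each aliquot = 5.158 × 10^-3 mol (1:1 ratio)
n(C6H8O6) in the whole flask = 5.158 × 10^-3 × 100.0/10.00 = 0.05158 mol
mass of C6H8O6 = 0.05158 × 176.12 = 9.084 g
% C6H8O6 = 9.084 / 16.79 × 100 = 54.10 %

54.10 %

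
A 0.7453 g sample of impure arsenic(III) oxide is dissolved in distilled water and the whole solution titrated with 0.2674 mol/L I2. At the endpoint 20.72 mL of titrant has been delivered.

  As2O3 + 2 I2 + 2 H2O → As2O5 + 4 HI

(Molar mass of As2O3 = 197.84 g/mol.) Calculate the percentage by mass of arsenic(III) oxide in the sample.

73.54 %

n(I2) = 0.02072 L × 0.2674 mol/L = 5.541 × 10^-3 mol
From the 1:2 ratio, n(As2O3) = 1/2 × 5.541 × 10^-3 = 2.770 × 10^-3 mol
mass of As2O3 = 2.770 × 10^-3 × 197.84 g/mol = 0.5481 g
% As2O3 = 0.5481 / 0.7453 × 100 = 73.54 %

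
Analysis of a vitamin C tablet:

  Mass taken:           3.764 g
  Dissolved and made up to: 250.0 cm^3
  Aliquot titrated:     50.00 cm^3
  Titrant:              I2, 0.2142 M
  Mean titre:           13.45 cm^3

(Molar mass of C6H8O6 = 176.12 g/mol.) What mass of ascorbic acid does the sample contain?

2.537 g

C6H8O6 + I2 → C6H6O6 + 2 HI
n(I2) per titration = 0.01345 × 0.2142 = 2.881 × 10^-3 mol
n(C6H8O6) in each aliquot = 2.881 × 10^-3 mol (1:1 ratio)
n(C6H8O6) in the whole flask = 2.881 × 10^-3 × 250.0/50.00 = 0.01440 mol
mass of C6H8O6 = 0.01440 × 176.12 = 2.537 g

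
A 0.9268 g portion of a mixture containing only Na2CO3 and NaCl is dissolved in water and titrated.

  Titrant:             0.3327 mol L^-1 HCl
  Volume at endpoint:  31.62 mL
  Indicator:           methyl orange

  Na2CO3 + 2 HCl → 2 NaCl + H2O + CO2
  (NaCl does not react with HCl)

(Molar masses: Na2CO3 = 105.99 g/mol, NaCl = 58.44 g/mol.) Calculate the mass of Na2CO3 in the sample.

n(HCl) = 0.03162 × 0.3327 = 0.01052 mol
Let x = n(Na2CO3), y = n(NaCl).
Titrant: 2x = 0.01052;  mass: 105.99x + 58.44y = 0.9268
Solving, x = 5.260 × 10^-3 mol, y = 6.319 × 10^-3 mol
mass of Na2CO3 = 5.260 × 10^-3 × 105.99 = 0.5575 g

0.5575 g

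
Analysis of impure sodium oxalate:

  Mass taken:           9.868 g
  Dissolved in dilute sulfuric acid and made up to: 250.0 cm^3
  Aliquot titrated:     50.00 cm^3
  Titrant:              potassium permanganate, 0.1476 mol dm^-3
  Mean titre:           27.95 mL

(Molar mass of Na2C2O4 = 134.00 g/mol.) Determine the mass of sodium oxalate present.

6.910 g

2 MnO4^- + 5 C2O4^2- + 16 H^+ → 2 Mn^2+ + 10 CO2 + 8 H2O
n(KMnO4) per titration = 0.02795 × 0.1476 = 4.125 × 10^-3 mol
From the 5:2 ratio, n(Na2C2O4) in each aliquot = 5/2 × 4.125 × 10^-3 = 0.01031 mol
n(Na2C2O4) in the whole flask = 0.01031 × 250.0/50.00 = 0.05157 mol
mass of Na2C2O4 = 0.05157 × 134.00 = 6.910 g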